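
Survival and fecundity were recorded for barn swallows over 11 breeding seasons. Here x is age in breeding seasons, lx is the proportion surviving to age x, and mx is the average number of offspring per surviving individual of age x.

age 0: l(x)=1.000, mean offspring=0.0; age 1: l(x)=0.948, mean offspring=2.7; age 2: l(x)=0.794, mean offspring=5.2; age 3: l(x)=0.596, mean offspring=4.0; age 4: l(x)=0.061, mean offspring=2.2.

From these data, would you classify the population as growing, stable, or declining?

growing

R0 = Σ lx·mx = 0 + 2.5596 + 4.1288 + 2.384 + 0.1342 = 9.2066
R0 > 1, so the population is growing.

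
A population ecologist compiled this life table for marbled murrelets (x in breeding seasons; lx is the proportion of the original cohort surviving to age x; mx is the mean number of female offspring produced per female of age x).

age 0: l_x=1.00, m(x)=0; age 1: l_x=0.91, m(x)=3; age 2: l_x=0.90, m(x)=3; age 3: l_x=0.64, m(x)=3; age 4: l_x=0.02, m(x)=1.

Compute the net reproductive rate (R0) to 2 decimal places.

lx·mx by age: 0, 2.73, 2.7, 1.92, 0.02
R0 = Σ lx·mx = 7.37 → 7.37

7.37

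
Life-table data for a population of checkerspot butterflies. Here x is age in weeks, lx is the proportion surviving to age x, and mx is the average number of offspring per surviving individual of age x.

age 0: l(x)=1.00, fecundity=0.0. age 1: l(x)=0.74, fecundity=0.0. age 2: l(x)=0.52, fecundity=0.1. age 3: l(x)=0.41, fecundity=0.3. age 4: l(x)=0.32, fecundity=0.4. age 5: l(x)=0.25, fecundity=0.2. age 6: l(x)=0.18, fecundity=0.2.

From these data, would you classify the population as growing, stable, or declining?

R0 = Σ lx·mx = 0 + 0 + 0.052 + 0.123 + 0.128 + 0.05 + 0.036 = 0.389
R0 < 1, so the population is declining.

declining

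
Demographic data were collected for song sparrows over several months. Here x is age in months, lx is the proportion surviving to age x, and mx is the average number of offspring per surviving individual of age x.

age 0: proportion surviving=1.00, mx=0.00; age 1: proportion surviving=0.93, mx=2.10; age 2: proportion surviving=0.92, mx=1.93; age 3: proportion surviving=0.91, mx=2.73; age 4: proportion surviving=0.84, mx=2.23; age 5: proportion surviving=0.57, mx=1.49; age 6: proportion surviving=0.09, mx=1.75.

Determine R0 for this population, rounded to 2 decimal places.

9.09

lx·mx by age: 0, 1.953, 1.7756, 2.4843, 1.8732, 0.8493, 0.1575
R0 = Σ lx·mx = 9.0929 → 9.09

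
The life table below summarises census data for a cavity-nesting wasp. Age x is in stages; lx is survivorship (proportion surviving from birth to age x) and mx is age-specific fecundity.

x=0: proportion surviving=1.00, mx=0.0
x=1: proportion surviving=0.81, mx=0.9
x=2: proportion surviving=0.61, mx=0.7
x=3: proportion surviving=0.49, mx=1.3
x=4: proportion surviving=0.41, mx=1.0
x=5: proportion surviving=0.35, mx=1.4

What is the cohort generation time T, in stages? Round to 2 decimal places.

2.82

lx·mx: 0, 0.729, 0.427, 0.637, 0.41, 0.49 → R0 = 2.693
x·lx·mx: 0, 0.729, 0.854, 1.911, 1.64, 2.45 → Σ = 7.584
T = 7.584 / 2.693 = 2.81619… → 2.82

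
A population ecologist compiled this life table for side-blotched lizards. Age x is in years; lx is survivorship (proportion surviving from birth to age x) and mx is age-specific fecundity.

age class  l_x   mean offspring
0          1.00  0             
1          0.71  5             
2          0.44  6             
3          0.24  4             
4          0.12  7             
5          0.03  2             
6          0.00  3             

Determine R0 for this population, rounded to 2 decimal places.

8.05

lx·mx by age: 0, 3.55, 2.64, 0.96, 0.84, 0.06, 0
R0 = Σ lx·mx = 8.05 → 8.05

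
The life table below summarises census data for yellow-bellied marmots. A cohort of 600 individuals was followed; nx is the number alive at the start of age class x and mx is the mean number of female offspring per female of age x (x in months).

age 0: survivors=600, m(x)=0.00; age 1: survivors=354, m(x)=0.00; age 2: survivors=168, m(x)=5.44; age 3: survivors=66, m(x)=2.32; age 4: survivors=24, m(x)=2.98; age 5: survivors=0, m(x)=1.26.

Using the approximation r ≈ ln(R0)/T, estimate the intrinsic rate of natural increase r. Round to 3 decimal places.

0.283

lx = nx/n0 = nx/600: 1, 0.59, 0.28, 0.11, 0.04, 0
R0 = Σ lx·mx = 0 + 0 + 1.5232 + 0.2552 + 0.1192 + 0 = 1.8976
Σ x·lx·mx = 4.2888; T = 4.2888/1.8976 = 2.26012…
r ≈ ln(R0)/T = ln(1.8976)/2.26012… = 0.28343… → 0.283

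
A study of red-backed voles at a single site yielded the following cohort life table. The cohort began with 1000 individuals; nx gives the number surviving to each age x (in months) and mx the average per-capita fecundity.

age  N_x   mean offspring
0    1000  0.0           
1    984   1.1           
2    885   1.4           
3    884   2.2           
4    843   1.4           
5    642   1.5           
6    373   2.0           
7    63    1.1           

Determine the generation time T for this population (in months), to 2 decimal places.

3.31

lx = nx/n0 = nx/1000: 1, 0.984, 0.885, 0.884, 0.843, 0.642, 0.373, 0.063
lx·mx: 0, 1.0824, 1.239, 1.9448, 1.1802, 0.963, 0.746, 0.0693 → R0 = 7.2247
x·lx·mx: 0, 1.0824, 2.478, 5.8344, 4.7208, 4.815, 4.476, 0.4851 → Σ = 23.8917
T = 23.8917 / 7.2247 = 3.306947… → 3.31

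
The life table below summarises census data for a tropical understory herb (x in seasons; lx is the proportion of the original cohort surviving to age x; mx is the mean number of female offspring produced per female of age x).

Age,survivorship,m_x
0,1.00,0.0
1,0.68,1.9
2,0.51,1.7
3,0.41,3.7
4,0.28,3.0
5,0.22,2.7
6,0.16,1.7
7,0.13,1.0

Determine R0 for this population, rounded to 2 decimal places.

5.51

lx·mx by age: 0, 1.292, 0.867, 1.517, 0.84, 0.594, 0.272, 0.13
R0 = Σ lx·mx = 5.512 → 5.51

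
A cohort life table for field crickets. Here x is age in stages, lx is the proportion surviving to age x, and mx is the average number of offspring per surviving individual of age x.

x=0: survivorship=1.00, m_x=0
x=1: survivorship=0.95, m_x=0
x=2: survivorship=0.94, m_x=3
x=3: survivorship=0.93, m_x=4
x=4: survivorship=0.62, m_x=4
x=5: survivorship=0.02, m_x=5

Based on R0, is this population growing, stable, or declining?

R0 = Σ lx·mx = 0 + 0 + 2.82 + 3.72 + 2.48 + 0.1 = 9.12
R0 > 1, so the population is growing.

growing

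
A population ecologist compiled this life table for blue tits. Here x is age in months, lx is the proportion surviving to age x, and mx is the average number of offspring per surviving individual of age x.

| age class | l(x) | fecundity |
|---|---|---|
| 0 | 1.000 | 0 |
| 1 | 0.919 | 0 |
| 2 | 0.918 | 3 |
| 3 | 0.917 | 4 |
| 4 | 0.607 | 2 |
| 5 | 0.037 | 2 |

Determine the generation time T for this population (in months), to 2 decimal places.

2.82

lx·mx: 0, 0, 2.754, 3.668, 1.214, 0.074 → R0 = 7.71
x·lx·mx: 0, 0, 5.508, 11.004, 4.856, 0.37 → Σ = 21.738
T = 21.738 / 7.71 = 2.819455… → 2.82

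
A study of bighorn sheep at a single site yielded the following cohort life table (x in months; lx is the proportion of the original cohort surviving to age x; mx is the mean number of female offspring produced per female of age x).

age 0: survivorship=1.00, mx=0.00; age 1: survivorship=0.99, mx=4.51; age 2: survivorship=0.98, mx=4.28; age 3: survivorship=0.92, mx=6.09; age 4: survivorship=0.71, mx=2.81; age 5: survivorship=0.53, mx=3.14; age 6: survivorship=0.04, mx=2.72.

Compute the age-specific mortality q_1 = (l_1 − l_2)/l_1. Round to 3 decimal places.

0.010

q_1 = (l_1 − l_2) / l_1 = (0.99 − 0.98) / 0.99
     = 0.01 / 0.99 = 0.010101… → 0.010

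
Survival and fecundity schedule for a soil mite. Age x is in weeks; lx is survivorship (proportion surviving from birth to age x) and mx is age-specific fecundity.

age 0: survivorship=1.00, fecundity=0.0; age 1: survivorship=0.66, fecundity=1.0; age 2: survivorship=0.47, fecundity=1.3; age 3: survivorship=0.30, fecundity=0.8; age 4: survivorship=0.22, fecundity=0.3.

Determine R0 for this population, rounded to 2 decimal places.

1.58

lx·mx by age: 0, 0.66, 0.611, 0.24, 0.066
R0 = Σ lx·mx = 1.577 → 1.58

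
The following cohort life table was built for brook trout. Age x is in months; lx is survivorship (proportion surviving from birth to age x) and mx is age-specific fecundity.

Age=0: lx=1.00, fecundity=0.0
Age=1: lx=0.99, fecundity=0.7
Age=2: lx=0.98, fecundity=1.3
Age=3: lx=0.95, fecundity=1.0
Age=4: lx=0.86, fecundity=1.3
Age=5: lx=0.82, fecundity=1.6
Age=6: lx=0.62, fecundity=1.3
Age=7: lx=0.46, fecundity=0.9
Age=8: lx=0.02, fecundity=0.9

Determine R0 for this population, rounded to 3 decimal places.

6.585

lx·mx by age: 0, 0.693, 1.274, 0.95, 1.118, 1.312, 0.806, 0.414, 0.018
R0 = Σ lx·mx = 6.585 → 6.585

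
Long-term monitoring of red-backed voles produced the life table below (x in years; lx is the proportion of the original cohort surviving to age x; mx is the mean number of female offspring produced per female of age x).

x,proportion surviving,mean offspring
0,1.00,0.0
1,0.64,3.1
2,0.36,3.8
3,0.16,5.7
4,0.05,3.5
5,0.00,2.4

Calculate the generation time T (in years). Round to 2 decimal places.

lx·mx: 0, 1.984, 1.368, 0.912, 0.175, 0 → R0 = 4.439
x·lx·mx: 0, 1.984, 2.736, 2.736, 0.7, 0 → Σ = 8.156
T = 8.156 / 4.439 = 1.837351… → 1.84

1.84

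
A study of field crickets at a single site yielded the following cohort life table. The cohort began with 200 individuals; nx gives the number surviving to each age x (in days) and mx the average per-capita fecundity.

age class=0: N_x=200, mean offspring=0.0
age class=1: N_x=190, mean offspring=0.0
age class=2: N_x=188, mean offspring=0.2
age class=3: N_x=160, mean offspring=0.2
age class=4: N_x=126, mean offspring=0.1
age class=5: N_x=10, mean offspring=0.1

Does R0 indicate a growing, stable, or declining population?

declining

lx = nx/n0 = nx/200: 1, 0.95, 0.94, 0.8, 0.63, 0.05
R0 = Σ lx·mx = 0 + 0 + 0.188 + 0.16 + 0.063 + 0.005 = 0.416
R0 < 1, so the population is declining.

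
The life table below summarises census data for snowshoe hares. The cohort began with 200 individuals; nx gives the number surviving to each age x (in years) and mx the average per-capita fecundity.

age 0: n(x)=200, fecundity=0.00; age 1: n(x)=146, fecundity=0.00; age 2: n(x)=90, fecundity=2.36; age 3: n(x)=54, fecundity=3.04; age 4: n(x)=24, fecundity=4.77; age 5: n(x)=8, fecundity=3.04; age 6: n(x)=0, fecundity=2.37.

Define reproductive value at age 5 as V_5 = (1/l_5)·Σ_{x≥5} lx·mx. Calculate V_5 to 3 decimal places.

lx = nx/n0 = nx/200: 1, 0.73, 0.45, 0.27, 0.12, 0.04, 0
lx·mx for x ≥ 5: 0.1216, 0 → sum = 0.1216
V_5 = 0.1216 / l_5 = 0.1216 / 0.04 = 3.04 → 3.040

3.040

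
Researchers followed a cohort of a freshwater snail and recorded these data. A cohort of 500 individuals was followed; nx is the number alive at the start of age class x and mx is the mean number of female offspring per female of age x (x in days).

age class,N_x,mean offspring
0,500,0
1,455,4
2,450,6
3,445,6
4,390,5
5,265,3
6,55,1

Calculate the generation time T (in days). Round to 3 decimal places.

2.736

lx = nx/n0 = nx/500: 1, 0.91, 0.9, 0.89, 0.78, 0.53, 0.11
lx·mx: 0, 3.64, 5.4, 5.34, 3.9, 1.59, 0.11 → R0 = 19.98
x·lx·mx: 0, 3.64, 10.8, 16.02, 15.6, 7.95, 0.66 → Σ = 54.67
T = 54.67 / 19.98 = 2.736236… → 2.736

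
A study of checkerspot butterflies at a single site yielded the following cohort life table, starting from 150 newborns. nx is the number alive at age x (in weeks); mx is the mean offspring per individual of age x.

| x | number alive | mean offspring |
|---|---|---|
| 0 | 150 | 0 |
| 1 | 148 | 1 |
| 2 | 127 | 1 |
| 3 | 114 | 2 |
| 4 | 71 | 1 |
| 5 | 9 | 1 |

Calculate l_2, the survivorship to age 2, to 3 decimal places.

0.847

l_2 = n_2/n_0 = 127/150 = 0.846667… → 0.847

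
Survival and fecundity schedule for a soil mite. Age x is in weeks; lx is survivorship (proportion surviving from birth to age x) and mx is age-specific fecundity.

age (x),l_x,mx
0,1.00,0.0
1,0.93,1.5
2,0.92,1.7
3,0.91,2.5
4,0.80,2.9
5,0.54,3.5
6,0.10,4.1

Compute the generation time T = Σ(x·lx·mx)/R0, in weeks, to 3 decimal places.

3.302

lx·mx: 0, 1.395, 1.564, 2.275, 2.32, 1.89, 0.41 → R0 = 9.854
x·lx·mx: 0, 1.395, 3.128, 6.825, 9.28, 9.45, 2.46 → Σ = 32.538
T = 32.538 / 9.854 = 3.302009… → 3.302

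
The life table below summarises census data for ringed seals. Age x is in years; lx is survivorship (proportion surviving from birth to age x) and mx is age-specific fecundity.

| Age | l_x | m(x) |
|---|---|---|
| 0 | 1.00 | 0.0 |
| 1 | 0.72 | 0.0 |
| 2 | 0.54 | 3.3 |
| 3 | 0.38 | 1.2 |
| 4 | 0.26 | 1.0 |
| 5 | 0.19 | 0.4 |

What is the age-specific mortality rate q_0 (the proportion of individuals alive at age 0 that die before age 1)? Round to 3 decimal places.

q_0 = (l_0 − l_1) / l_0 = (1 − 0.72) / 1
     = 0.28 / 1 = 0.28 → 0.280

0.280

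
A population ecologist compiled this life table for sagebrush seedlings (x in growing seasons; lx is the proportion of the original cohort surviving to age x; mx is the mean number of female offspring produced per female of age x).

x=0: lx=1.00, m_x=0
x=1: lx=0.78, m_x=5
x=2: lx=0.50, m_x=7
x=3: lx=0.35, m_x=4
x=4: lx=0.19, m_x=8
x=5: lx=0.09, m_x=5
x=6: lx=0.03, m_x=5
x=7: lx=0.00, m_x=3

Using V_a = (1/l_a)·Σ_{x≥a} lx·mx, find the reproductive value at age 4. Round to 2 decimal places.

11.16

lx·mx for x ≥ 4: 1.52, 0.45, 0.15, 0 → sum = 2.12
V_4 = 2.12 / l_4 = 2.12 / 0.19 = 11.157895… → 11.16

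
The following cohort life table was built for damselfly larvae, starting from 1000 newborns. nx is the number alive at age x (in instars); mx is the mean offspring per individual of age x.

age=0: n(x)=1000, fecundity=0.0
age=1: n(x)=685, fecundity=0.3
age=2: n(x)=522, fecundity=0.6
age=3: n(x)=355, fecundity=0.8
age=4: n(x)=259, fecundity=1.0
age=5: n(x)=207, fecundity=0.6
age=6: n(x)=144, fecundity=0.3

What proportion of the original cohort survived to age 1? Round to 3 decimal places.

0.685

l_1 = n_1/n_0 = 685/1000 = 0.685 → 0.685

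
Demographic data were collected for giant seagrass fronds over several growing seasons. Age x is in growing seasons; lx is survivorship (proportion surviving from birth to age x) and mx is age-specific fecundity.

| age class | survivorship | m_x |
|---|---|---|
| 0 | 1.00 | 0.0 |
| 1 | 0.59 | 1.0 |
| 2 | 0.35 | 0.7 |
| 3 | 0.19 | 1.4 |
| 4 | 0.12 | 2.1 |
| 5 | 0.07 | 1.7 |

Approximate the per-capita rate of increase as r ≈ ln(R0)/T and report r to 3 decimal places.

R0 = Σ lx·mx = 0 + 0.59 + 0.245 + 0.266 + 0.252 + 0.119 = 1.472
Σ x·lx·mx = 3.481; T = 3.481/1.472 = 2.36481…
r ≈ ln(R0)/T = ln(1.472)/2.36481… = 0.16349… → 0.163

0.163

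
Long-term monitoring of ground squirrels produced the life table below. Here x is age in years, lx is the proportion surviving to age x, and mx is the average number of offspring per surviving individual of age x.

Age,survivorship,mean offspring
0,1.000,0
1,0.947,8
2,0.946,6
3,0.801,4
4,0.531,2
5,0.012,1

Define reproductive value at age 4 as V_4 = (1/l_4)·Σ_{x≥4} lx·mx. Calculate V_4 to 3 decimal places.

2.023

lx·mx for x ≥ 4: 1.062, 0.012 → sum = 1.074
V_4 = 1.074 / l_4 = 1.074 / 0.531 = 2.022599… → 2.023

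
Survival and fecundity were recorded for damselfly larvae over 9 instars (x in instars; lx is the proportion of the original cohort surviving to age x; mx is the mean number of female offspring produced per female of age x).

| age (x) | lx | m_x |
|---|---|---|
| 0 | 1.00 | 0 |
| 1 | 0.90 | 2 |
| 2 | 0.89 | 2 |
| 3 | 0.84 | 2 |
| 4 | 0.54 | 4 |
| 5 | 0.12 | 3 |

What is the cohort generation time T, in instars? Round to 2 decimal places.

2.68

lx·mx: 0, 1.8, 1.78, 1.68, 2.16, 0.36 → R0 = 7.78
x·lx·mx: 0, 1.8, 3.56, 5.04, 8.64, 1.8 → Σ = 20.84
T = 20.84 / 7.78 = 2.678663… → 2.68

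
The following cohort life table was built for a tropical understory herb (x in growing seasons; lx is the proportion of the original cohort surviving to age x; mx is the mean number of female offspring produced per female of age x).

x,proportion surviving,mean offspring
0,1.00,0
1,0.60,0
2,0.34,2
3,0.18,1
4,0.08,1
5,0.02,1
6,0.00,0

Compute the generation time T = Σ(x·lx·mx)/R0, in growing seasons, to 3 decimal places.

lx·mx: 0, 0, 0.68, 0.18, 0.08, 0.02, 0 → R0 = 0.96
x·lx·mx: 0, 0, 1.36, 0.54, 0.32, 0.1, 0 → Σ = 2.32
T = 2.32 / 0.96 = 2.416667… → 2.417

2.417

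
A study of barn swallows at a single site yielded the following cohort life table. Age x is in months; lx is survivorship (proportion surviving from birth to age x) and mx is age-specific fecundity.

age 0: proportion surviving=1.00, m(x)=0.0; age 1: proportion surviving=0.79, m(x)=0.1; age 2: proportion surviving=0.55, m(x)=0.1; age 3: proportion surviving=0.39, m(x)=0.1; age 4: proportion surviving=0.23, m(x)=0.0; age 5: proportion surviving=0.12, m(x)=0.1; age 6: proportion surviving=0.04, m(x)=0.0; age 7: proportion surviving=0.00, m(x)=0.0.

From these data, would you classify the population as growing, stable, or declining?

R0 = Σ lx·mx = 0 + 0.079 + 0.055 + 0.039 + 0 + 0.012 + 0 + 0 = 0.185
R0 < 1, so the population is declining.

declining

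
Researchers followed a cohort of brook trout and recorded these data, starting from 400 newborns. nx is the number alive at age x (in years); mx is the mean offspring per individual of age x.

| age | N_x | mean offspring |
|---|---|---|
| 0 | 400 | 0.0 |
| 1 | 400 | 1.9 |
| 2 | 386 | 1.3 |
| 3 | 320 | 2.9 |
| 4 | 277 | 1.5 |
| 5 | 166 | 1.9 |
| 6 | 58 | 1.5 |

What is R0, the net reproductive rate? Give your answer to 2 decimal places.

7.52

lx = nx/n0 = nx/400: 1, 1, 0.965, 0.8, 0.6925, 0.415, 0.145
lx·mx by age: 0, 1.9, 1.2545, 2.32, 1.03875, 0.7885, 0.2175
R0 = Σ lx·mx = 7.51925 → 7.52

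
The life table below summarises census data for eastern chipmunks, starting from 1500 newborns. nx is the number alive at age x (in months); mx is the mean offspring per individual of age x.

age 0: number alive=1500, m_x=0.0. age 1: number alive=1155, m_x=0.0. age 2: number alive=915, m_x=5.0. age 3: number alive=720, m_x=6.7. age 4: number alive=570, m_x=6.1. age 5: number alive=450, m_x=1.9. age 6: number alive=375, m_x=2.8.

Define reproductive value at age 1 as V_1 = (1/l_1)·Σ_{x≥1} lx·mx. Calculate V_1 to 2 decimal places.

lx = nx/n0 = nx/1500: 1, 0.77, 0.61, 0.48, 0.38, 0.3, 0.25
lx·mx for x ≥ 1: 0, 3.05, 3.216, 2.318, 0.57, 0.7 → sum = 9.854
V_1 = 9.854 / l_1 = 9.854 / 0.77 = 12.797403… → 12.80

12.80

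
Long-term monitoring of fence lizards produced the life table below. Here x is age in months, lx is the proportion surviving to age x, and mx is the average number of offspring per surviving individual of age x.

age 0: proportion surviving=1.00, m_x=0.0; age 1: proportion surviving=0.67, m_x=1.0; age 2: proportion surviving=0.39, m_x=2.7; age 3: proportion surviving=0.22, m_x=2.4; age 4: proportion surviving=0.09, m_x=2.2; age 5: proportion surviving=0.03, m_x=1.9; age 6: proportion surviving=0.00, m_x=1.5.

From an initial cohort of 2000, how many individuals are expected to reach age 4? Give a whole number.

Expected survivors = N0 · l_4 = 2000 × 0.09 = 180 → 180

180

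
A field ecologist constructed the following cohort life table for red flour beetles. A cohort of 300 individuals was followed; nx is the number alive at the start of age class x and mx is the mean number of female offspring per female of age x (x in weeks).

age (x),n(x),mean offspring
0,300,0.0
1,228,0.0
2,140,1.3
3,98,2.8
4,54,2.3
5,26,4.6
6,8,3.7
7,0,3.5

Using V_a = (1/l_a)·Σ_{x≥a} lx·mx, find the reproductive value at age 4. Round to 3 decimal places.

lx = nx/n0 = nx/300: 1, 0.76, 0.46667…, 0.32667…, 0.18, 0.08667…, 0.02667…, 0
lx·mx for x ≥ 4: 0.414, 0.398667…, 0.098667…, 0 → sum = 0.911333…
V_4 = 0.911333… / l_4 = 0.911333… / 0.18 = 5.062963… → 5.063

5.063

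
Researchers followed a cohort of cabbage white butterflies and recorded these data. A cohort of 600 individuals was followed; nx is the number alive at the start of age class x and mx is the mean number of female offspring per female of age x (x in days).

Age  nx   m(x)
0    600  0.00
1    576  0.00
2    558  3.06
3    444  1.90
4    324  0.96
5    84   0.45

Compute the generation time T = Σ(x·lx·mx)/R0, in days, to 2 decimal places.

2.54

lx = nx/n0 = nx/600: 1, 0.96, 0.93, 0.74, 0.54, 0.14
lx·mx: 0, 0, 2.8458, 1.406, 0.5184, 0.063 → R0 = 4.8332
x·lx·mx: 0, 0, 5.6916, 4.218, 2.0736, 0.315 → Σ = 12.2982
T = 12.2982 / 4.8332 = 2.544525… → 2.54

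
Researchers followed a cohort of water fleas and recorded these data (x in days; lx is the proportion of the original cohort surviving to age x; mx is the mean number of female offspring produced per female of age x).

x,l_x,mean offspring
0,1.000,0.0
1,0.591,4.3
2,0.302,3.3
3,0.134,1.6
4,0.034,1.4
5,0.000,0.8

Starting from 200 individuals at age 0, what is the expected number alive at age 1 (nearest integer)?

118

Expected survivors = N0 · l_1 = 200 × 0.591 = 118.2 → 118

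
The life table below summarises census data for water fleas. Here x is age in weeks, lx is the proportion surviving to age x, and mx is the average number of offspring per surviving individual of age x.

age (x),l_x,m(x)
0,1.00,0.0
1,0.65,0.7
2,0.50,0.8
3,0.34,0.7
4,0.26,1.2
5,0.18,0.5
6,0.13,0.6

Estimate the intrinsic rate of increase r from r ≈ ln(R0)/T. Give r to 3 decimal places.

R0 = Σ lx·mx = 0 + 0.455 + 0.4 + 0.238 + 0.312 + 0.09 + 0.078 = 1.573
Σ x·lx·mx = 4.135; T = 4.135/1.573 = 2.62873…
r ≈ ln(R0)/T = ln(1.573)/2.62873… = 0.17232… → 0.172

0.172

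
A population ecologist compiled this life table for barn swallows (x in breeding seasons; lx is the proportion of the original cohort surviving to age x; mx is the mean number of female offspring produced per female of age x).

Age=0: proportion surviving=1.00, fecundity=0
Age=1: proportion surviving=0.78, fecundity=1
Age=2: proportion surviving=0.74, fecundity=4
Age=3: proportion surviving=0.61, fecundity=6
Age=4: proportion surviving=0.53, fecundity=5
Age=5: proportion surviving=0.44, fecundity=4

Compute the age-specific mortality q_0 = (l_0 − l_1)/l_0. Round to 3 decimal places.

0.220

q_0 = (l_0 − l_1) / l_0 = (1 − 0.78) / 1
     = 0.22 / 1 = 0.22 → 0.220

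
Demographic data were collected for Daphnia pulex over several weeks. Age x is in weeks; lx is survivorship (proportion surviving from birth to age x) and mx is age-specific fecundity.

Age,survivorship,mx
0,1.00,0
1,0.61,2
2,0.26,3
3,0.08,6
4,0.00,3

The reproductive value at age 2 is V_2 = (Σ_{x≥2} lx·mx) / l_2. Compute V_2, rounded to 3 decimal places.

lx·mx for x ≥ 2: 0.78, 0.48, 0 → sum = 1.26
V_2 = 1.26 / l_2 = 1.26 / 0.26 = 4.846154… → 4.846

4.846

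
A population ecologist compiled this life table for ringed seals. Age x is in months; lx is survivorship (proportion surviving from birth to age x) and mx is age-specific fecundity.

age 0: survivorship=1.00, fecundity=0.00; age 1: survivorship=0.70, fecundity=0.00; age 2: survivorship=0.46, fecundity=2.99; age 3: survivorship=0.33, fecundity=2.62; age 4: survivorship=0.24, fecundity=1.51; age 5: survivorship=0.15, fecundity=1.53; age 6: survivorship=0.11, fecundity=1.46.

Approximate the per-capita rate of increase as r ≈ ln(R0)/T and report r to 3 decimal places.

0.368

R0 = Σ lx·mx = 0 + 0 + 1.3754 + 0.8646 + 0.3624 + 0.2295 + 0.1606 = 2.9925
Σ x·lx·mx = 8.9053; T = 8.9053/2.9925 = 2.97587…
r ≈ ln(R0)/T = ln(2.9925)/2.97587… = 0.36833… → 0.368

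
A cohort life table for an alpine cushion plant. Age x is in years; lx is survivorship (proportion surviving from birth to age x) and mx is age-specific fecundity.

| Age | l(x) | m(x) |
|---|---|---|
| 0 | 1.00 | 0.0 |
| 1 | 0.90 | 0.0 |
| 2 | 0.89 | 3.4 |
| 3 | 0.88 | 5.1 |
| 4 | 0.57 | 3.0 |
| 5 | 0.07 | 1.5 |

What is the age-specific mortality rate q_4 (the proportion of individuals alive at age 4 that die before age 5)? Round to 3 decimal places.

0.877

q_4 = (l_4 − l_5) / l_4 = (0.57 − 0.07) / 0.57
     = 0.5 / 0.57 = 0.877193… → 0.877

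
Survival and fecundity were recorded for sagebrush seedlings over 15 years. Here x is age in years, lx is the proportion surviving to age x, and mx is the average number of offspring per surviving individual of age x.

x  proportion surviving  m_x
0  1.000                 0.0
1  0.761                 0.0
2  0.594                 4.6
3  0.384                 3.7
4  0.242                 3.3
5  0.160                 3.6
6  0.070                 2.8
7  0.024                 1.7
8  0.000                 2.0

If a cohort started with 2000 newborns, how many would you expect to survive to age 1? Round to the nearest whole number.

1522

Expected survivors = N0 · l_1 = 2000 × 0.761 = 1522 → 1522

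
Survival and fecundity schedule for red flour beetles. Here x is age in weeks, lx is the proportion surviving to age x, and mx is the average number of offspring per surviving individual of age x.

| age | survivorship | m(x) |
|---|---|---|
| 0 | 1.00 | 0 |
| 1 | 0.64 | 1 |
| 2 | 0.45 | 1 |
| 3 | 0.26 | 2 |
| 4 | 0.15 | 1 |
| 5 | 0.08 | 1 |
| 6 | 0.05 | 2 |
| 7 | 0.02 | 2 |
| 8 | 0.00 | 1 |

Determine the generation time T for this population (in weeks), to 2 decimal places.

lx·mx: 0, 0.64, 0.45, 0.52, 0.15, 0.08, 0.1, 0.04, 0 → R0 = 1.98
x·lx·mx: 0, 0.64, 0.9, 1.56, 0.6, 0.4, 0.6, 0.28, 0 → Σ = 4.98
T = 4.98 / 1.98 = 2.515152… → 2.52

2.52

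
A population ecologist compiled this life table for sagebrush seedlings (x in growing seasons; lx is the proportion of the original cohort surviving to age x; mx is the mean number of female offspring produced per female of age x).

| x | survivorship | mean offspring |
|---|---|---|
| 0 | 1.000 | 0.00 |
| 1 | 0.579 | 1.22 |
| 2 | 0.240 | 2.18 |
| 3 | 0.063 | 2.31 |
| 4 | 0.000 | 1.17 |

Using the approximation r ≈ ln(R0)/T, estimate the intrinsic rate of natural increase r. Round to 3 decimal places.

0.200

R0 = Σ lx·mx = 0 + 0.70638 + 0.5232 + 0.14553 + 0 = 1.37511
Σ x·lx·mx = 2.18937; T = 2.18937/1.37511 = 1.59214…
r ≈ ln(R0)/T = ln(1.37511)/1.59214… = 0.20007… → 0.200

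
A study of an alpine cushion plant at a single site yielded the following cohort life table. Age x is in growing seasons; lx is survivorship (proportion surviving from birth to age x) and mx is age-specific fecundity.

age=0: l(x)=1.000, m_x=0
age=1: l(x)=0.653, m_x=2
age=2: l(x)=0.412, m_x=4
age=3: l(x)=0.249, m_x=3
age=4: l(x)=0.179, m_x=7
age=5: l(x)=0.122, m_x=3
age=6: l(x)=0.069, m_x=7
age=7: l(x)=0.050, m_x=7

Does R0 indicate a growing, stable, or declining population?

R0 = Σ lx·mx = 0 + 1.306 + 1.648 + 0.747 + 1.253 + 0.366 + 0.483 + 0.35 = 6.153
R0 > 1, so the population is growing.

growing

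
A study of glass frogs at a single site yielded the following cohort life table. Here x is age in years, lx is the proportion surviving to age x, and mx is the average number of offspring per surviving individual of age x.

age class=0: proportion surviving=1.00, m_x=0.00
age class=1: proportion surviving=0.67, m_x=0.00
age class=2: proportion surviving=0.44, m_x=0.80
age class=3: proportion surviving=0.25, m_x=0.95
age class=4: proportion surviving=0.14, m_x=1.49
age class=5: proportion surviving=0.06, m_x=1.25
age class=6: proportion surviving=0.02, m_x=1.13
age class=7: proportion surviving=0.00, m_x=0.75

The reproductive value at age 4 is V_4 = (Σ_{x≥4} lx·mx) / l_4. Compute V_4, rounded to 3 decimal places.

2.187

lx·mx for x ≥ 4: 0.2086, 0.075, 0.0226, 0 → sum = 0.3062
V_4 = 0.3062 / l_4 = 0.3062 / 0.14 = 2.187143… → 2.187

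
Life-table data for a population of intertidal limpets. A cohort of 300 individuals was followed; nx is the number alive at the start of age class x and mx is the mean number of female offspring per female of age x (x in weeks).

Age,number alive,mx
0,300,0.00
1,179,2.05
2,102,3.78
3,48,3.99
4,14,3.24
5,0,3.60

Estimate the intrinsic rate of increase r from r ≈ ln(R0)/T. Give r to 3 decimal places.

0.623

lx = nx/n0 = nx/300: 1, 0.59667…, 0.34, 0.16, 0.04667…, 0
R0 = Σ lx·mx = 0 + 1.22317… + 1.2852 + 0.6384 + 0.1512… + 0 = 3.297967…
Σ x·lx·mx = 6.313567…; T = 6.313567…/3.297967… = 1.91438…
r ≈ ln(R0)/T = ln(3.297967…)/1.91438… = 0.62334… → 0.623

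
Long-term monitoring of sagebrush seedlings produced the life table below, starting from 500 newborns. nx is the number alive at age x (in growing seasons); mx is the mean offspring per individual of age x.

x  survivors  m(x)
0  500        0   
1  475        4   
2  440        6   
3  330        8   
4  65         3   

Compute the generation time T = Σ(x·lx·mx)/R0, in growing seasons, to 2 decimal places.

2.15

lx = nx/n0 = nx/500: 1, 0.95, 0.88, 0.66, 0.13
lx·mx: 0, 3.8, 5.28, 5.28, 0.39 → R0 = 14.75
x·lx·mx: 0, 3.8, 10.56, 15.84, 1.56 → Σ = 31.76
T = 31.76 / 14.75 = 2.15322… → 2.15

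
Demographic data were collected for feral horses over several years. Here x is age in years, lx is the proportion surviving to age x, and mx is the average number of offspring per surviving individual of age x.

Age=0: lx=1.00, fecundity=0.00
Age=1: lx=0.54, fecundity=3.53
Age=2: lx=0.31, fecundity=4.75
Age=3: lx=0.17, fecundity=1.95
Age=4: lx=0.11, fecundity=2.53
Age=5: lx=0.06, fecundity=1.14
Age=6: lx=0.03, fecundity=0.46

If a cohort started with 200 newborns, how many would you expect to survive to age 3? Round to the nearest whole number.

34

Expected survivors = N0 · l_3 = 200 × 0.17 = 34 → 34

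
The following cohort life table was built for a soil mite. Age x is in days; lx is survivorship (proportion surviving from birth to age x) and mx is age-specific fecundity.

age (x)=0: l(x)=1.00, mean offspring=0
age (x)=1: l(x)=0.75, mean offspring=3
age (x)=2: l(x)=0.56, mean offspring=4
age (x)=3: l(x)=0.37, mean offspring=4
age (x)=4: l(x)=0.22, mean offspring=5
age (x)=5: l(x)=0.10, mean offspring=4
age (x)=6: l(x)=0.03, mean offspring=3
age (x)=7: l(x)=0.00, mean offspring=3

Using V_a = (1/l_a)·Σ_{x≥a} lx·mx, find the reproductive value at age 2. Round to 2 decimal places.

9.48

lx·mx for x ≥ 2: 2.24, 1.48, 1.1, 0.4, 0.09, 0 → sum = 5.31
V_2 = 5.31 / l_2 = 5.31 / 0.56 = 9.482143… → 9.48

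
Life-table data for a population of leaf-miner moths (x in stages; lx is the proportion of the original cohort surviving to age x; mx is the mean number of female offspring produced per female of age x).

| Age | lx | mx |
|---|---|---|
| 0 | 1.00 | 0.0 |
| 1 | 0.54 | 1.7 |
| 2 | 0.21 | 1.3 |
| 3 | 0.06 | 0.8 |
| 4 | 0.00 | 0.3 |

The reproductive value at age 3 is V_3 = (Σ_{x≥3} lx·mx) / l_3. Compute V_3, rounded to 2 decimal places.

0.80

lx·mx for x ≥ 3: 0.048, 0 → sum = 0.048
V_3 = 0.048 / l_3 = 0.048 / 0.06 = 0.8 → 0.80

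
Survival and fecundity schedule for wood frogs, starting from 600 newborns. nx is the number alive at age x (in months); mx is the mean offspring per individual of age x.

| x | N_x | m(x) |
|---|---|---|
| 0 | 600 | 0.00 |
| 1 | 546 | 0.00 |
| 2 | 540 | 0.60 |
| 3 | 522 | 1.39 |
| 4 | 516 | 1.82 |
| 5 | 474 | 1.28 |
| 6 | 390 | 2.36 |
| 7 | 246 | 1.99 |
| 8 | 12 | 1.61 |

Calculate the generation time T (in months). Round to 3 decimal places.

4.651

lx = nx/n0 = nx/600: 1, 0.91, 0.9, 0.87, 0.86, 0.79, 0.65, 0.41, 0.02
lx·mx: 0, 0, 0.54, 1.2093, 1.5652, 1.0112, 1.534, 0.8159, 0.0322 → R0 = 6.7078
x·lx·mx: 0, 0, 1.08, 3.6279, 6.2608, 5.056, 9.204, 5.7113, 0.2576 → Σ = 31.1976
T = 31.1976 / 6.7078 = 4.650944… → 4.651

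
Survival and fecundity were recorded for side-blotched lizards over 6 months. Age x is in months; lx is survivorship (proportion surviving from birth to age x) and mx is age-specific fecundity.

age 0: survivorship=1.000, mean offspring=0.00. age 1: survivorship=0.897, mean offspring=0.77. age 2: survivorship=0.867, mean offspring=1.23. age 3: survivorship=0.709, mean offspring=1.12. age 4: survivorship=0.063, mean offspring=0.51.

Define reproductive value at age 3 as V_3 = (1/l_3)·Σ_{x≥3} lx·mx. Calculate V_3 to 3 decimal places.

lx·mx for x ≥ 3: 0.79408, 0.03213 → sum = 0.82621
V_3 = 0.82621 / l_3 = 0.82621 / 0.709 = 1.165317… → 1.165

1.165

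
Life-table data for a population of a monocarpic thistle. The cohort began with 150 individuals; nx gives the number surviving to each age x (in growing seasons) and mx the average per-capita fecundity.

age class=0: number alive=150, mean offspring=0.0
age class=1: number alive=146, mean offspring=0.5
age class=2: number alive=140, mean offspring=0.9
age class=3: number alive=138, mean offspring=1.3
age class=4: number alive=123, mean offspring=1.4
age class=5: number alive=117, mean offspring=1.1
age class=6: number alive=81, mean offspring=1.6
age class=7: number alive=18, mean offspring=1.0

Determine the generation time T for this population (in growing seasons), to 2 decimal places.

3.75

lx = nx/n0 = nx/150: 1, 0.97333…, 0.93333…, 0.92, 0.82, 0.78, 0.54, 0.12
lx·mx: 0, 0.486667…, 0.84…, 1.196, 1.148, 0.858, 0.864, 0.12 → R0 = 5.512667…
x·lx·mx: 0, 0.486667…, 1.68…, 3.588, 4.592, 4.29, 5.184, 0.84 → Σ = 20.660667…
T = 20.660667… / 5.512667… = 3.747853… → 3.75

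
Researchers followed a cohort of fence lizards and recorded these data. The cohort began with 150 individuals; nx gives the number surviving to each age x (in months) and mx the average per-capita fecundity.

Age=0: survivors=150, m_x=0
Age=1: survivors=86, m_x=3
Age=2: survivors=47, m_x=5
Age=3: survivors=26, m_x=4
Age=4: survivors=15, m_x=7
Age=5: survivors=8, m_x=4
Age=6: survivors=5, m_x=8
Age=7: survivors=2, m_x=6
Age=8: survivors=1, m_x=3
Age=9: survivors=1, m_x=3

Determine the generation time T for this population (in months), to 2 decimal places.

lx = nx/n0 = nx/150: 1, 0.57333…, 0.31333…, 0.17333…, 0.1, 0.05333…, 0.03333…, 0.01333…, 0.00667…, 0.00667…
lx·mx: 0, 1.72…, 1.566667…, 0.693333…, 0.7, 0.213333…, 0.266667…, 0.08…, 0.02…, 0.02… → R0 = 5.28…
x·lx·mx: 0, 1.72…, 3.133333…, 2.08…, 2.8, 1.066667…, 1.6…, 0.56…, 0.16…, 0.18… → Σ = 13.3…
T = 13.3… / 5.28… = 2.518939… → 2.52

2.52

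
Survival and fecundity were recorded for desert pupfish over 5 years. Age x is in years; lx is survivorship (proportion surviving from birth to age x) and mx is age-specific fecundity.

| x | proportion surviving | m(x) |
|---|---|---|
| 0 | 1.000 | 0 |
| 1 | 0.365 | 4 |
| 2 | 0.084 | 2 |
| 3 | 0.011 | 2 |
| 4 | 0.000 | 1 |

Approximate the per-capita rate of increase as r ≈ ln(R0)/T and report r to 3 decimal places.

0.444

R0 = Σ lx·mx = 0 + 1.46 + 0.168 + 0.022 + 0 = 1.65
Σ x·lx·mx = 1.862; T = 1.862/1.65 = 1.12848…
r ≈ ln(R0)/T = ln(1.65)/1.12848… = 0.44376… → 0.444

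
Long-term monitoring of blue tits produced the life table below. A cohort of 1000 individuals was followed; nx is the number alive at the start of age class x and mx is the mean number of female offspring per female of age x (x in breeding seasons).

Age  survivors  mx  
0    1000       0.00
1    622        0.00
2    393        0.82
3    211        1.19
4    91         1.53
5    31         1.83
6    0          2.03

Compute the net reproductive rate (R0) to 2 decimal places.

0.77

lx = nx/n0 = nx/1000: 1, 0.622, 0.393, 0.211, 0.091, 0.031, 0
lx·mx by age: 0, 0, 0.32226, 0.25109, 0.13923, 0.05673, 0
R0 = Σ lx·mx = 0.76931 → 0.77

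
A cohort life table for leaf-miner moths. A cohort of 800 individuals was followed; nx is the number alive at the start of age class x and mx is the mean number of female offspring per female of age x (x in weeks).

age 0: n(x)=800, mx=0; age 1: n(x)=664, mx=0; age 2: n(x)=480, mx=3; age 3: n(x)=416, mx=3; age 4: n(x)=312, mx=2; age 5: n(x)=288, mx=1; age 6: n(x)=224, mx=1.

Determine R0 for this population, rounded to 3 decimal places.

4.780

lx = nx/n0 = nx/800: 1, 0.83, 0.6, 0.52, 0.39, 0.36, 0.28
lx·mx by age: 0, 0, 1.8, 1.56, 0.78, 0.36, 0.28
R0 = Σ lx·mx = 4.78 → 4.780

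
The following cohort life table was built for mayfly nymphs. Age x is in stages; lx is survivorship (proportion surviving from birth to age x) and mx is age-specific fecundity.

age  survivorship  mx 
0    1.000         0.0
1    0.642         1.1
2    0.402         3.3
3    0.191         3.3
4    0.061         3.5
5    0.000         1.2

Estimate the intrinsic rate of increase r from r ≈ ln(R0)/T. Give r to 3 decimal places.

R0 = Σ lx·mx = 0 + 0.7062 + 1.3266 + 0.6303 + 0.2135 + 0 = 2.8766
Σ x·lx·mx = 6.1043; T = 6.1043/2.8766 = 2.12205…
r ≈ ln(R0)/T = ln(2.8766)/2.12205… = 0.49792… → 0.498

0.498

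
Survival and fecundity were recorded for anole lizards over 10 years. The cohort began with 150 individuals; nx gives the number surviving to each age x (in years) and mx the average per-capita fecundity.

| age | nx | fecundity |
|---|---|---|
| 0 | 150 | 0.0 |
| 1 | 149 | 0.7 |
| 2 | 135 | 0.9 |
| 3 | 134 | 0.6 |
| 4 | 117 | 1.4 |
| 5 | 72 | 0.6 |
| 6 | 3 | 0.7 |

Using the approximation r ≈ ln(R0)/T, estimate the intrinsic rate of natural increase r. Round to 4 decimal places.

0.4319

lx = nx/n0 = nx/150: 1, 0.99333…, 0.9, 0.89333…, 0.78, 0.48, 0.02
R0 = Σ lx·mx = 0 + 0.69533… + 0.81 + 0.536… + 1.092 + 0.288 + 0.014 = 3.435333…
Σ x·lx·mx = 9.815333…; T = 9.815333…/3.435333… = 2.85717…
r ≈ ln(R0)/T = ln(3.435333…)/2.85717… = 0.431936… → 0.4319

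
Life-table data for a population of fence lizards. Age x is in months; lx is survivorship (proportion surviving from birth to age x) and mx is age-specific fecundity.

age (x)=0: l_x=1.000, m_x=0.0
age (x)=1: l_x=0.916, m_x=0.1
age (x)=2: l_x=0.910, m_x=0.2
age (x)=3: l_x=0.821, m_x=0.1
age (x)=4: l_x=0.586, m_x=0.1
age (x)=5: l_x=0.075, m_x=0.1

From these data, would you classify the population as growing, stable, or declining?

R0 = Σ lx·mx = 0 + 0.0916 + 0.182 + 0.0821 + 0.0586 + 0.0075 = 0.4218
R0 < 1, so the population is declining.

declining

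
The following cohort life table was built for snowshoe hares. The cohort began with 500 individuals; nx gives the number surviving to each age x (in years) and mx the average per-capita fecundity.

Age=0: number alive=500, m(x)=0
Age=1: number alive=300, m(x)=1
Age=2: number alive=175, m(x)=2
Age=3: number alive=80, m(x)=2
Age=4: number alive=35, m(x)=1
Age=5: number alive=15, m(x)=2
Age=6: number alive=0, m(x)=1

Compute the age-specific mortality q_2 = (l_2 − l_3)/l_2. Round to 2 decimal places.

0.54

lx = nx/n0 = nx/500: 1, 0.6, 0.35, 0.16, 0.07, 0.03, 0
q_2 = (l_2 − l_3) / l_2 = (0.35 − 0.16) / 0.35
     = 0.19 / 0.35 = 0.542857… → 0.54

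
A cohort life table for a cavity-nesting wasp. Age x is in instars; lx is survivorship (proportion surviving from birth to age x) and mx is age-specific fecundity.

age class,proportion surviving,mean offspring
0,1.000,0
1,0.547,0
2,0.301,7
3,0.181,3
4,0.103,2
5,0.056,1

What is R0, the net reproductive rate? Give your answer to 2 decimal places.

lx·mx by age: 0, 0, 2.107, 0.543, 0.206, 0.056
R0 = Σ lx·mx = 2.912 → 2.91

2.91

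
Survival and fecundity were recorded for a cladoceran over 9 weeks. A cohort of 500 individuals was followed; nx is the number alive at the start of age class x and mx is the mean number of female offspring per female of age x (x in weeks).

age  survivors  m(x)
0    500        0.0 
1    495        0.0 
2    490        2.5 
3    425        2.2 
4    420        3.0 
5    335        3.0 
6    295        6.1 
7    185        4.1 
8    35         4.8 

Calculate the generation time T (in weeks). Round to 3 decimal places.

4.583

lx = nx/n0 = nx/500: 1, 0.99, 0.98, 0.85, 0.84, 0.67, 0.59, 0.37, 0.07
lx·mx: 0, 0, 2.45, 1.87, 2.52, 2.01, 3.599, 1.517, 0.336 → R0 = 14.302
x·lx·mx: 0, 0, 4.9, 5.61, 10.08, 10.05, 21.594, 10.619, 2.688 → Σ = 65.541
T = 65.541 / 14.302 = 4.582646… → 4.583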